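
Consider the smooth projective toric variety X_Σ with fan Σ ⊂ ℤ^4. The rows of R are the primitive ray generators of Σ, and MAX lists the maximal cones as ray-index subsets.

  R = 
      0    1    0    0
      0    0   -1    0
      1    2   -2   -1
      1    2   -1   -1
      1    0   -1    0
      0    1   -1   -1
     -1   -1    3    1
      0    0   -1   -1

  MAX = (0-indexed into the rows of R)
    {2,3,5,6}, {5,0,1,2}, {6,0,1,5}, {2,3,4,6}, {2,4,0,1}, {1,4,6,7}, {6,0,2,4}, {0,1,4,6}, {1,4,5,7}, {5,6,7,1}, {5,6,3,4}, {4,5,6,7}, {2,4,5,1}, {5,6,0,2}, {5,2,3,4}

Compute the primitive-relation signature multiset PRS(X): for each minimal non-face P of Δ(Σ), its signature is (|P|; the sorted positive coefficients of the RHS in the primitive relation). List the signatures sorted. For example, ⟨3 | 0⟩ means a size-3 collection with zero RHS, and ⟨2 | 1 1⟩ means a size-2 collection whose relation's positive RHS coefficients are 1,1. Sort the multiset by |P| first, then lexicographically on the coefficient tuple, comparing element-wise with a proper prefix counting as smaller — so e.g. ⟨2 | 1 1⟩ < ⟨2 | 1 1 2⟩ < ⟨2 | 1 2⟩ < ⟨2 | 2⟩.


The 9 primitive collections of Σ (r=8, n=4):

  P = {0,7}:  v_{0} + v_{7} = v_{5} — sig = ⟨2 | 1⟩
  P = {1,3}:  v_{1} + v_{3} = v_{2} — sig = ⟨2 | 1⟩
  P = {0,3}:  v_{0} + v_{3} = 2·v_{2} + v_{6} — sig = ⟨2 | 1 2⟩
  P = {2,7}:  v_{2} + v_{7} = v_{4} + 2·v_{5} — sig = ⟨2 | 1 2⟩
  P = {3,7}:  v_{3} + v_{7} = 2·v_{4} + 3·v_{5} + v_{6} — sig = ⟨2 | 1 2 3⟩
  P = {0,4,5}:  v_{0} + v_{4} + v_{5} = v_{2} — sig = ⟨3 | 1⟩
  P = {1,2,6}:  v_{1} + v_{2} + v_{6} = v_{0} — sig = ⟨3 | 1⟩
  P = {1,4,5,6}:  v_{1} + v_{4} + v_{5} + v_{6} = 0 — sig = ⟨4 | 0⟩
  P = {2,4,5,6}:  v_{2} + v_{4} + v_{5} + v_{6} = v_{3} — sig = ⟨4 | 1⟩

Sorted signature multiset PRS(X):
[⟨2 | 1⟩, ⟨2 | 1⟩, ⟨2 | 1 2⟩, ⟨2 | 1 2⟩, ⟨2 | 1 2 3⟩, ⟨3 | 1⟩, ⟨3 | 1⟩, ⟨4 | 0⟩, ⟨4 | 1⟩]


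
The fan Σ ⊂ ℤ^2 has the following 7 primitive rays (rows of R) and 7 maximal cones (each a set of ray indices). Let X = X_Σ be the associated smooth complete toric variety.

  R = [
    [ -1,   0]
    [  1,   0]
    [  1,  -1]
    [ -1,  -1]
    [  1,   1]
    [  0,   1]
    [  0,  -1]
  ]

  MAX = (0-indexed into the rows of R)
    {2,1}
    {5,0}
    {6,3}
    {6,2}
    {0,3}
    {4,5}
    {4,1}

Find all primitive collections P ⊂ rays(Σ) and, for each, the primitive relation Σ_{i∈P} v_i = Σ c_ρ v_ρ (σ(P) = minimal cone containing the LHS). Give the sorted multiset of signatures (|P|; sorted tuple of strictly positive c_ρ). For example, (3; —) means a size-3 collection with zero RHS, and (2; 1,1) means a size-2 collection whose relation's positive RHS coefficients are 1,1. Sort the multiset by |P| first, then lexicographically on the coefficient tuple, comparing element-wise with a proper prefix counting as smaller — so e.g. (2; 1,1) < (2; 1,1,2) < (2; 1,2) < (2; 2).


14 minimal non-faces of Δ(Σ) (on 7 rays):

  P = {0,1}:  v_{0} + v_{1} = 0 ; sig = (2; —)
  P = {3,4}:  v_{3} + v_{4} = 0 ; sig = (2; —)
  P = {5,6}:  v_{5} + v_{6} = 0 ; sig = (2; —)
  P = {0,2}:  v_{0} + v_{2} = v_{6} ; sig = (2; 1)
  P = {0,4}:  v_{0} + v_{4} = v_{5} ; sig = (2; 1)
  P = {0,6}:  v_{0} + v_{6} = v_{3} ; sig = (2; 1)
  P = {1,3}:  v_{1} + v_{3} = v_{6} ; sig = (2; 1)
  P = {1,5}:  v_{1} + v_{5} = v_{4} ; sig = (2; 1)
  P = {1,6}:  v_{1} + v_{6} = v_{2} ; sig = (2; 1)
  P = {2,5}:  v_{2} + v_{5} = v_{1} ; sig = (2; 1)
  P = {3,5}:  v_{3} + v_{5} = v_{0} ; sig = (2; 1)
  P = {4,6}:  v_{4} + v_{6} = v_{1} ; sig = (2; 1)
  P = {2,3}:  v_{2} + v_{3} = 2·v_{6} ; sig = (2; 2)
  P = {2,4}:  v_{2} + v_{4} = 2·v_{1} ; sig = (2; 2)

Sorted signature multiset PRS(X):
    (2; —)
    (2; —)
    (2; —)
    (2; 1)
    (2; 1)
    (2; 1)
    (2; 1)
    (2; 1)
    (2; 1)
    (2; 1)
    (2; 1)
    (2; 1)
    (2; 2)
    (2; 2)


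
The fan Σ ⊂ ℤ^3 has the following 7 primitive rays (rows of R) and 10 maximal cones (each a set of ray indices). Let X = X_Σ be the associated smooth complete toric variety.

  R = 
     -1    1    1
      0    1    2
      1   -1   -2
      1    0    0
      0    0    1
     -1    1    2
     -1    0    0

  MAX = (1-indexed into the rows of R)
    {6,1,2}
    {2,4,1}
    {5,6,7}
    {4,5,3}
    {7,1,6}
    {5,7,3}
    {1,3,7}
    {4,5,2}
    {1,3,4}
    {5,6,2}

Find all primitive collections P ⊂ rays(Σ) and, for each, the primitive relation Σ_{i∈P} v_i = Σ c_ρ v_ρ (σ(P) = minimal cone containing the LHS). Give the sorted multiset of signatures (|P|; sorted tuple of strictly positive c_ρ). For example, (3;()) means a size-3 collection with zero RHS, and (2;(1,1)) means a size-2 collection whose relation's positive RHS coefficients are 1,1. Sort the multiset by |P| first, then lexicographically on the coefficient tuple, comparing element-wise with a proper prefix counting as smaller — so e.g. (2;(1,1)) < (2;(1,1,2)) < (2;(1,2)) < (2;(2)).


Δ(Σ) — 7 vertices, 6 min non-faces:

  • {3,6}:  v_{3} + v_{6} = 0  ⇒ sig = (2;())
  • {4,7}:  v_{4} + v_{7} = 0  ⇒ sig = (2;())
  • {1,5}:  v_{1} + v_{5} = v_{6}  ⇒ sig = (2;(1))
  • {2,3}:  v_{2} + v_{3} = v_{4}  ⇒ sig = (2;(1))
  • {2,7}:  v_{2} + v_{7} = v_{6}  ⇒ sig = (2;(1))
  • {4,6}:  v_{4} + v_{6} = v_{2}  ⇒ sig = (2;(1))

Hence PRS(X_Σ) =
    |P|=2: 6 collections, coeffs (), (), (1), (1), (1), (1)


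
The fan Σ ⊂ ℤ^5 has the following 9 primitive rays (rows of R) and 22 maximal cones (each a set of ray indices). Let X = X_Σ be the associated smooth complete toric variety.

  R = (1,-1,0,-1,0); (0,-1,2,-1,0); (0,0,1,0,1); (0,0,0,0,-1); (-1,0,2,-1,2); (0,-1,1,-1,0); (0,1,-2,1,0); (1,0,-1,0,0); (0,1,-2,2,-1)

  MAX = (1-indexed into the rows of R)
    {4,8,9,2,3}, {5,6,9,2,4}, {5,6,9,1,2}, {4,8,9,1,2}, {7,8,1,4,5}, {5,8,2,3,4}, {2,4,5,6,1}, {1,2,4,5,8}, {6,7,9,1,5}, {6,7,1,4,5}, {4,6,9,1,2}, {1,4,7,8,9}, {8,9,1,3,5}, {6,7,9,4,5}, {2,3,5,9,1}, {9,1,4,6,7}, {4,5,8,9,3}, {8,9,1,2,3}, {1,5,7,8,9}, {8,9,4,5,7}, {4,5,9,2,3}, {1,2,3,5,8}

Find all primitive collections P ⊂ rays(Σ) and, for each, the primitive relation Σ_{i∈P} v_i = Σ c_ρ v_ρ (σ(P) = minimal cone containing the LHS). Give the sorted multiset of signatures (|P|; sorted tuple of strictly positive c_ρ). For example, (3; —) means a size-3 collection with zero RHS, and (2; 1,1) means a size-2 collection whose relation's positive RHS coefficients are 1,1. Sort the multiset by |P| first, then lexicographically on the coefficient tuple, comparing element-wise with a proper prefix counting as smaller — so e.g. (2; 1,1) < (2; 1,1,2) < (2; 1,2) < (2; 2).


Δ(Σ) — 9 vertices, 7 min non-faces:

  P = {2,7}:  v_{2} + v_{7} = 0 ; sig = (2; —)
  P = {6,8}:  v_{6} + v_{8} = v_{1} ; sig = (2; 1)
  P = {3,7}:  v_{3} + v_{7} = v_{5} + v_{8} + v_{9} ; sig = (2; 1,1,1)
  P = {3,6}:  v_{3} + v_{6} = v_{1} + v_{2} + v_{5} + v_{9} ; sig = (2; 1,1,1,1)
  P = {1,3,4}:  v_{1} + v_{3} + v_{4} = v_{2} + v_{8} ; sig = (3; 1,1)
  P = {1,4,5,9}:  v_{1} + v_{4} + v_{5} + v_{9} = 0 ; sig = (4; —)
  P = {2,5,8,9}:  v_{2} + v_{5} + v_{8} + v_{9} = v_{3} ; sig = (4; 1)

Sorted signature multiset PRS(X):
{ (2; —),  (2; 1),  (2; 1,1,1),  (2; 1,1,1,1),  (3; 1,1),  (4; —),  (4; 1) }


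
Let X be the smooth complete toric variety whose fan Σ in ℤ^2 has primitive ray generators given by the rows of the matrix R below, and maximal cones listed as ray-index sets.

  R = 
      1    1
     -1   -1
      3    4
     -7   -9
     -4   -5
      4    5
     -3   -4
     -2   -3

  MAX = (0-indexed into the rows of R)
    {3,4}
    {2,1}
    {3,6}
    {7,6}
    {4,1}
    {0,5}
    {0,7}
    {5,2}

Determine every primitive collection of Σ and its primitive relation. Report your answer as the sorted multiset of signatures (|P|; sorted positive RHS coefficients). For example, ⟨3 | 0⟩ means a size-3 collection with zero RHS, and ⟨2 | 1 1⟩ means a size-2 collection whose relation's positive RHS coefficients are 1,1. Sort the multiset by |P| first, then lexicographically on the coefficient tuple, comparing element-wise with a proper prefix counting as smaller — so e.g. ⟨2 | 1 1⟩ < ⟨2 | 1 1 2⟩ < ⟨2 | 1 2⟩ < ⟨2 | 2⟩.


The 20 primitive collections of Σ (r=8, n=2):

  {0,1}:  v_{0} + v_{1} = 0  so sig = ⟨2 | 0⟩
  {2,6}:  v_{2} + v_{6} = 0  so sig = ⟨2 | 0⟩
  {4,5}:  v_{4} + v_{5} = 0  so sig = ⟨2 | 0⟩
  {0,2}:  v_{0} + v_{2} = v_{5}  so sig = ⟨2 | 1⟩
  {0,4}:  v_{0} + v_{4} = v_{6}  so sig = ⟨2 | 1⟩
  {0,6}:  v_{0} + v_{6} = v_{7}  so sig = ⟨2 | 1⟩
  {1,5}:  v_{1} + v_{5} = v_{2}  so sig = ⟨2 | 1⟩
  {1,6}:  v_{1} + v_{6} = v_{4}  so sig = ⟨2 | 1⟩
  {1,7}:  v_{1} + v_{7} = v_{6}  so sig = ⟨2 | 1⟩
  {2,3}:  v_{2} + v_{3} = v_{4}  so sig = ⟨2 | 1⟩
  {2,4}:  v_{2} + v_{4} = v_{1}  so sig = ⟨2 | 1⟩
  {2,7}:  v_{2} + v_{7} = v_{0}  so sig = ⟨2 | 1⟩
  {3,5}:  v_{3} + v_{5} = v_{6}  so sig = ⟨2 | 1⟩
  {4,6}:  v_{4} + v_{6} = v_{3}  so sig = ⟨2 | 1⟩
  {5,6}:  v_{5} + v_{6} = v_{0}  so sig = ⟨2 | 1⟩
  {0,3}:  v_{0} + v_{3} = 2·v_{6}  so sig = ⟨2 | 2⟩
  {1,3}:  v_{1} + v_{3} = 2·v_{4}  so sig = ⟨2 | 2⟩
  {4,7}:  v_{4} + v_{7} = 2·v_{6}  so sig = ⟨2 | 2⟩
  {5,7}:  v_{5} + v_{7} = 2·v_{0}  so sig = ⟨2 | 2⟩
  {3,7}:  v_{3} + v_{7} = 3·v_{6}  so sig = ⟨2 | 3⟩

so the primitive-relation signature multiset is
[⟨2 | 0⟩, ⟨2 | 0⟩, ⟨2 | 0⟩, ⟨2 | 1⟩, ⟨2 | 1⟩, ⟨2 | 1⟩, ⟨2 | 1⟩, ⟨2 | 1⟩, ⟨2 | 1⟩, ⟨2 | 1⟩, ⟨2 | 1⟩, ⟨2 | 1⟩, ⟨2 | 1⟩, ⟨2 | 1⟩, ⟨2 | 1⟩, ⟨2 | 2⟩, ⟨2 | 2⟩, ⟨2 | 2⟩, ⟨2 | 2⟩, ⟨2 | 3⟩]


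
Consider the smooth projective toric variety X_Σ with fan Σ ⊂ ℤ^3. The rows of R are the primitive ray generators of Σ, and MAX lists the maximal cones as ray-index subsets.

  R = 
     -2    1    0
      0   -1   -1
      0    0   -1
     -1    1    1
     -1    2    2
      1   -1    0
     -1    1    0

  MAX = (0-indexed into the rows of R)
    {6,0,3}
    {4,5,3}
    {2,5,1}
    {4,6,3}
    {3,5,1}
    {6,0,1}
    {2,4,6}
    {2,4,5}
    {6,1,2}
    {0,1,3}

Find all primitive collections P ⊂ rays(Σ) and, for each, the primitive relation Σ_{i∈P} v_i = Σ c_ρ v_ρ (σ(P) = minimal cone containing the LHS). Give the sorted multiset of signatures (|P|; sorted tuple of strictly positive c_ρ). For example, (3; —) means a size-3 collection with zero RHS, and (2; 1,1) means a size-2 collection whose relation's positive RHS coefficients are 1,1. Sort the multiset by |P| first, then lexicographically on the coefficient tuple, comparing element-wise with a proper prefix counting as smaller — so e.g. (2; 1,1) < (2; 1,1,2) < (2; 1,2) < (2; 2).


The 7 primitive collections of Σ (r=7, n=3):

  • {5,6}:  v_{5} + v_{6} = 0  ⟹  sig = (2; —)
  • {1,4}:  v_{1} + v_{4} = v_{3}  ⟹  sig = (2; 1)
  • {2,3}:  v_{2} + v_{3} = v_{6}  ⟹  sig = (2; 1)
  • {0,5}:  v_{0} + v_{5} = v_{1} + v_{3}  ⟹  sig = (2; 1,1)
  • {0,2}:  v_{0} + v_{2} = v_{1} + 2·v_{6}  ⟹  sig = (2; 1,2)
  • {0,4}:  v_{0} + v_{4} = 2·v_{3} + v_{6}  ⟹  sig = (2; 1,2)
  • {1,3,6}:  v_{1} + v_{3} + v_{6} = v_{0}  ⟹  sig = (3; 1)

Signatures (|P|; sorted positive RHS coefficients), sorted:
    |P|=2: 6 collections, coeffs (), (1), (1), (1,1), (1,2), (1,2)
    |P|=3: 1 collection, coeffs (1)


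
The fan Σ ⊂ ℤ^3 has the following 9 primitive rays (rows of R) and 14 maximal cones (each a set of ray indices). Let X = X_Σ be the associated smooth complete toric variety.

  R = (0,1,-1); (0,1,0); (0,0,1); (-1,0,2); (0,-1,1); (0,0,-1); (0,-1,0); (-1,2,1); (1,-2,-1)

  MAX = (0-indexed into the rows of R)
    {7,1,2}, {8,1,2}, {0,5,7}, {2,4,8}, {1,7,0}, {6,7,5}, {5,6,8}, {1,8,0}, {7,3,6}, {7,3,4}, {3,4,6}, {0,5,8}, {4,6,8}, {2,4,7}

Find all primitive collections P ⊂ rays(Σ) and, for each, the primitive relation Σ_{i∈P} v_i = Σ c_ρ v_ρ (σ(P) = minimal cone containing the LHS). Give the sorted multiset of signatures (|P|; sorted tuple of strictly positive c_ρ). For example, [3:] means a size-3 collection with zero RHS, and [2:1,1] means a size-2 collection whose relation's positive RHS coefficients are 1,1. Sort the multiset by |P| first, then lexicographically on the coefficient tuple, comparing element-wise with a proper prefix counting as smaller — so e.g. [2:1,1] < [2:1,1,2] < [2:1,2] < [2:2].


|primitive collections| = 16. Relations:

  P = {0,4}:  v_{0} + v_{4} = 0  →  sig = [2:]
  P = {1,6}:  v_{1} + v_{6} = 0  →  sig = [2:]
  P = {2,5}:  v_{2} + v_{5} = 0  →  sig = [2:]
  P = {7,8}:  v_{7} + v_{8} = 0  →  sig = [2:]
  P = {0,2}:  v_{0} + v_{2} = v_{1}  →  sig = [2:1]
  P = {0,6}:  v_{0} + v_{6} = v_{5}  →  sig = [2:1]
  P = {1,4}:  v_{1} + v_{4} = v_{2}  →  sig = [2:1]
  P = {1,5}:  v_{1} + v_{5} = v_{0}  →  sig = [2:1]
  P = {2,6}:  v_{2} + v_{6} = v_{4}  →  sig = [2:1]
  P = {4,5}:  v_{4} + v_{5} = v_{6}  →  sig = [2:1]
  P = {0,3}:  v_{0} + v_{3} = v_{6} + v_{7}  →  sig = [2:1,1]
  P = {1,3}:  v_{1} + v_{3} = v_{4} + v_{7}  →  sig = [2:1,1]
  P = {3,8}:  v_{3} + v_{8} = v_{4} + v_{6}  →  sig = [2:1,1]
  P = {2,3}:  v_{2} + v_{3} = 2·v_{4} + v_{7}  →  sig = [2:1,2]
  P = {3,5}:  v_{3} + v_{5} = 2·v_{6} + v_{7}  →  sig = [2:1,2]
  P = {4,6,7}:  v_{4} + v_{6} + v_{7} = v_{3}  →  sig = [3:1]

Signatures (|P|; sorted positive RHS coefficients), sorted:
    [2:]
    [2:]
    [2:]
    [2:]
    [2:1]
    [2:1]
    [2:1]
    [2:1]
    [2:1]
    [2:1]
    [2:1,1]
    [2:1,1]
    [2:1,1]
    [2:1,2]
    [2:1,2]
    [3:1]


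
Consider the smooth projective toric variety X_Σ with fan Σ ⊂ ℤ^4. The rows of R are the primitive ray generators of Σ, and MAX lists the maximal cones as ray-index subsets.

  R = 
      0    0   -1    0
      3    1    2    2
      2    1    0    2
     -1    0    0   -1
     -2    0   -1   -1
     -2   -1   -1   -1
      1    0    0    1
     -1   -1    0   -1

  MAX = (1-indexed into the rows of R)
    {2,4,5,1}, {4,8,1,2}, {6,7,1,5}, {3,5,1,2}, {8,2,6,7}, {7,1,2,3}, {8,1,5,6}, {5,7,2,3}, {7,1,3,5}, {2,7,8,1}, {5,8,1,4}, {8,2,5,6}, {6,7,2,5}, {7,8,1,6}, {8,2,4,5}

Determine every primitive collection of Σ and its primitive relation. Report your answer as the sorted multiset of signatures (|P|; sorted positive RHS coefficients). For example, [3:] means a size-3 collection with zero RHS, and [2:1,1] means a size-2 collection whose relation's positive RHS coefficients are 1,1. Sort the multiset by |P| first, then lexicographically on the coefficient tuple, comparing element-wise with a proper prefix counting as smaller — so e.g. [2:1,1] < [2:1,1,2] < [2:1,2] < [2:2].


Minimal non-faces — 9 found among 8 rays, 15 max cones:

  P = {4,7}:  v_{4} + v_{7} = 0  →  sig = [2:]
  P = {3,8}:  v_{3} + v_{8} = v_{7}  →  sig = [2:1]
  P = {4,6}:  v_{4} + v_{6} = v_{5} + v_{8}  →  sig = [2:1,1]
  P = {3,4}:  v_{3} + v_{4} = v_{1} + v_{2} + v_{5}  →  sig = [2:1,1,1]
  P = {3,6}:  v_{3} + v_{6} = v_{5} + 2·v_{7}  →  sig = [2:1,2]
  P = {1,2,6}:  v_{1} + v_{2} + v_{6} = v_{7}  →  sig = [3:1]
  P = {5,7,8}:  v_{5} + v_{7} + v_{8} = v_{6}  →  sig = [3:1]
  P = {1,2,5,8}:  v_{1} + v_{2} + v_{5} + v_{8} = 0  →  sig = [4:]
  P = {1,2,5,7}:  v_{1} + v_{2} + v_{5} + v_{7} = v_{3}  →  sig = [4:1]

so the primitive-relation signature multiset is
{ [2:],  [2:1],  [2:1,1],  [2:1,1,1],  [2:1,2],  [3:1] ×2,  [4:],  [4:1] }


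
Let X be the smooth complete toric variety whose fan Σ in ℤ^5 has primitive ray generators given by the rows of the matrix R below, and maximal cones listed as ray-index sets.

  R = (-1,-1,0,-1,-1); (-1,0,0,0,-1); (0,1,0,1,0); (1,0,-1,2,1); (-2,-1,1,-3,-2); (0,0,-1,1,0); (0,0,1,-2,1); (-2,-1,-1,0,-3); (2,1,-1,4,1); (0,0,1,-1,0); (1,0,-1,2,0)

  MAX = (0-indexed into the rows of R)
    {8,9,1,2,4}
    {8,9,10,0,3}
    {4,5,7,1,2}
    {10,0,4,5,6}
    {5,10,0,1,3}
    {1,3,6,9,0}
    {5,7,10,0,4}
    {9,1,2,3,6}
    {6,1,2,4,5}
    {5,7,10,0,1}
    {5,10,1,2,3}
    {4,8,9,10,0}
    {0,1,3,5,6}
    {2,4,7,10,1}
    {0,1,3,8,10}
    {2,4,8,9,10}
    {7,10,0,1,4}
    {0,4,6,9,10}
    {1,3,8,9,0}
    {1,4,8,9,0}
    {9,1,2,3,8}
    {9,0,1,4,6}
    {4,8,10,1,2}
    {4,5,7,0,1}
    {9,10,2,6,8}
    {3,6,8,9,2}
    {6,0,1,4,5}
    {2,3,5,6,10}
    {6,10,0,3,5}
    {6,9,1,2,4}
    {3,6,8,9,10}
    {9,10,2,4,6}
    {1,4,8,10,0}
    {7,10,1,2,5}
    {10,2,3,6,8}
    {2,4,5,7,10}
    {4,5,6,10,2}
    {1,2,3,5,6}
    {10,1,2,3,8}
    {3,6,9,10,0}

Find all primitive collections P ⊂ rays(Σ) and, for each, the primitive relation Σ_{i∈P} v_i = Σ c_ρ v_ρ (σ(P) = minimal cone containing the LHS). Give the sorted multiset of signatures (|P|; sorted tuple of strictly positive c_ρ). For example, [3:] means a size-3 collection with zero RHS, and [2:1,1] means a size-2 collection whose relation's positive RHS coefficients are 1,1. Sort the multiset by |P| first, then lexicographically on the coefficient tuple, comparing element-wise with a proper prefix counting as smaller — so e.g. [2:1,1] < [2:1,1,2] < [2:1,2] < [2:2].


Σ has 15 primitive collections:

  {5,9}:  v_{5} + v_{9} = 0  so sig = [2:]
  {0,2}:  v_{0} + v_{2} = v_{1}  so sig = [2:1]
  {3,4}:  v_{3} + v_{4} = v_{0}  so sig = [2:1]
  {6,7}:  v_{6} + v_{7} = v_{4} + v_{5}  so sig = [2:1,1]
  {5,8}:  v_{5} + v_{8} = v_{2} + v_{3} + v_{10}  so sig = [2:1,1,1]
  {7,9}:  v_{7} + v_{9} = v_{1} + v_{4} + v_{10}  so sig = [2:1,1,1]
  {3,7}:  v_{3} + v_{7} = v_{0} + v_{1} + v_{5} + v_{10}  so sig = [2:1,1,1,1]
  {7,8}:  v_{7} + v_{8} = 2·v_{1} + 2·v_{10}  so sig = [2:2,2]
  {1,6,10}:  v_{1} + v_{6} + v_{10} = 0  so sig = [3:]
  {4,6,8}:  v_{4} + v_{6} + v_{8} = v_{9}  so sig = [3:1]
  {0,6,8}:  v_{0} + v_{6} + v_{8} = v_{3} + v_{9}  so sig = [3:1,1]
  {1,9,10}:  v_{1} + v_{9} + v_{10} = v_{4} + v_{8}  so sig = [3:1,1]
  {1,6,8}:  v_{1} + v_{6} + v_{8} = v_{2} + v_{3} + v_{9}  so sig = [3:1,1,1]
  {1,4,5,10}:  v_{1} + v_{4} + v_{5} + v_{10} = v_{7}  so sig = [4:1]
  {2,3,9,10}:  v_{2} + v_{3} + v_{9} + v_{10} = v_{8}  so sig = [4:1]

Sorted signature multiset PRS(X):
    |P|=2: 8 collections, coeffs (), (1), (1), (1,1), (1,1,1), (1,1,1), (1,1,1,1), (2,2)
    |P|=3: 5 collections, coeffs (), (1), (1,1), (1,1), (1,1,1)
    |P|=4: 2 collections, coeffs (1), (1)


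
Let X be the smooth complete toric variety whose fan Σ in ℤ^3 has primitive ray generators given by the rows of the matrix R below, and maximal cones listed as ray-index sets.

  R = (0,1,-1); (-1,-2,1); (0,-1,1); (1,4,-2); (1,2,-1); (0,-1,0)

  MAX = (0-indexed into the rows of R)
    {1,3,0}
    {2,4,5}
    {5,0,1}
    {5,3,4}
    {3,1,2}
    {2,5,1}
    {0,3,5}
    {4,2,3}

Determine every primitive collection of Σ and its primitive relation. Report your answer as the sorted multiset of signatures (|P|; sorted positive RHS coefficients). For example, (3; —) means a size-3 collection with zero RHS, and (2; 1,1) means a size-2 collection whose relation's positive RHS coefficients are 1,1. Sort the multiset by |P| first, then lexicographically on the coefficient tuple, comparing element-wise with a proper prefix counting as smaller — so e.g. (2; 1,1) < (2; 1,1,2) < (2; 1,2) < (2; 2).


Σ has 5 primitive collections:

  P = {0,2}:  v_{0} + v_{2} = 0  ⟹  sig = (2; —)
  P = {1,4}:  v_{1} + v_{4} = 0  ⟹  sig = (2; —)
  P = {0,4}:  v_{0} + v_{4} = v_{3} + v_{5}  ⟹  sig = (2; 1,1)
  P = {1,3,5}:  v_{1} + v_{3} + v_{5} = v_{0}  ⟹  sig = (3; 1)
  P = {2,3,5}:  v_{2} + v_{3} + v_{5} = v_{4}  ⟹  sig = (3; 1)

Hence PRS(X_Σ) =
    |P|=2: 3 collections, coeffs (), (), (1,1)
    |P|=3: 2 collections, coeffs (1), (1)


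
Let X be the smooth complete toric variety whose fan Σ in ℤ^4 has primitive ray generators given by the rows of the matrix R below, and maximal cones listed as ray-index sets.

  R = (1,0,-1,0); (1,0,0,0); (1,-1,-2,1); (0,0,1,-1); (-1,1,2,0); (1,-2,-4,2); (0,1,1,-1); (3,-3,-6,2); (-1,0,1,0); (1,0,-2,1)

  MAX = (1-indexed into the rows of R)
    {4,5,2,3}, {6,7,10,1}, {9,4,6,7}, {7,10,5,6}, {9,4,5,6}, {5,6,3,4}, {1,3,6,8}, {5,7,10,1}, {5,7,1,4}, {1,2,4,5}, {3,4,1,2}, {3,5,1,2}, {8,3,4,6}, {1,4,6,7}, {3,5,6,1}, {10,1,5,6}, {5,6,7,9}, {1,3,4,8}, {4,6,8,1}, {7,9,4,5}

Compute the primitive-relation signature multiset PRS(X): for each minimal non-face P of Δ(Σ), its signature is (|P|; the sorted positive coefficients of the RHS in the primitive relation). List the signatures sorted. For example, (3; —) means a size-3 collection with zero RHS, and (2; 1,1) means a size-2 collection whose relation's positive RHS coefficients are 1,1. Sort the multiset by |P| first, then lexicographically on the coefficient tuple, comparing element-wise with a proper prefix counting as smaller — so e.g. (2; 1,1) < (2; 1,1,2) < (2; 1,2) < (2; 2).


The 20 primitive collections of Σ (r=10, n=4):

  {1,9}:  v_{1} + v_{9} = 0 — sig = (2; —)
  {3,7}:  v_{3} + v_{7} = v_{1} — sig = (2; 1)
  {4,10}:  v_{4} + v_{10} = v_{1} — sig = (2; 1)
  {2,9}:  v_{2} + v_{9} = v_{3} + v_{4} + v_{5} — sig = (2; 1,1,1)
  {3,9}:  v_{3} + v_{9} = v_{4} + v_{5} + v_{6} — sig = (2; 1,1,1)
  {8,9}:  v_{8} + v_{9} = v_{3} + v_{4} + v_{6} — sig = (2; 1,1,1)
  {9,10}:  v_{9} + v_{10} = v_{5} + v_{6} + v_{7} — sig = (2; 1,1,1)
  {2,7}:  v_{2} + v_{7} = 2·v_{1} + v_{4} + v_{5} — sig = (2; 1,1,2)
  {2,10}:  v_{2} + v_{10} = 2·v_{1} + v_{3} + v_{5} — sig = (2; 1,1,2)
  {3,10}:  v_{3} + v_{10} = 2·v_{1} + v_{5} + v_{6} — sig = (2; 1,1,2)
  {7,8}:  v_{7} + v_{8} = 2·v_{1} + v_{4} + v_{6} — sig = (2; 1,1,2)
  {8,10}:  v_{8} + v_{10} = 2·v_{1} + v_{3} + v_{6} — sig = (2; 1,1,2)
  {2,8}:  v_{2} + v_{8} = v_{1} + 3·v_{3} + v_{4} — sig = (2; 1,1,3)
  {2,6}:  v_{2} + v_{6} = 2·v_{3} — sig = (2; 2)
  {5,8}:  v_{5} + v_{8} = 2·v_{3} — sig = (2; 2)
  {4,5,6,7}:  v_{4} + v_{5} + v_{6} + v_{7} = 0 — sig = (4; —)
  {1,3,4,5}:  v_{1} + v_{3} + v_{4} + v_{5} = v_{2} — sig = (4; 1)
  {1,3,4,6}:  v_{1} + v_{3} + v_{4} + v_{6} = v_{8} — sig = (4; 1)
  {1,4,5,6}:  v_{1} + v_{4} + v_{5} + v_{6} = v_{3} — sig = (4; 1)
  {1,5,6,7}:  v_{1} + v_{5} + v_{6} + v_{7} = v_{10} — sig = (4; 1)

Signatures (|P|; sorted positive RHS coefficients), sorted:
    |P|=2: 15 collections, coeffs (), (1), (1), (1,1,1), (1,1,1), (1,1,1), (1,1,1), (1,1,2), (1,1,2), (1,1,2), (1,1,2), (1,1,2), (1,1,3), (2), (2)
    |P|=4: 5 collections, coeffs (), (1), (1), (1), (1)


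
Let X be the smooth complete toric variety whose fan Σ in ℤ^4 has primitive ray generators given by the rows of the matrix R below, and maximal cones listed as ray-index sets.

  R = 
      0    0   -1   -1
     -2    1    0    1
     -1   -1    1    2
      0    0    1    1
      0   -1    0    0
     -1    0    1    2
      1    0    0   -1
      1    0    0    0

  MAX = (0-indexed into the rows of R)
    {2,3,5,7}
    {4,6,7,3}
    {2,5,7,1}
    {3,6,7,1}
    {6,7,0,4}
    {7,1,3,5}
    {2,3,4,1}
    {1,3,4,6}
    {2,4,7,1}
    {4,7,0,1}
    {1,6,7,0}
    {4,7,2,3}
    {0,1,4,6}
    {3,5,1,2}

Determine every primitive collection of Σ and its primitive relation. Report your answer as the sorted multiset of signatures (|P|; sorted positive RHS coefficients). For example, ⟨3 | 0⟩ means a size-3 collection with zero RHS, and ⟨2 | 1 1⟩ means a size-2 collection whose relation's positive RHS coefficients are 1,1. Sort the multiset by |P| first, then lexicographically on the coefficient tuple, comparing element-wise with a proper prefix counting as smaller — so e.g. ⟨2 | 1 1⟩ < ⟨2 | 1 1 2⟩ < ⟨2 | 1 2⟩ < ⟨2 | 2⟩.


Primitive collections (9):

  {0,3}:  v_{0} + v_{3} = 0  so sig = ⟨2 | 0⟩
  {4,5}:  v_{4} + v_{5} = v_{2}  so sig = ⟨2 | 1⟩
  {5,6}:  v_{5} + v_{6} = v_{3}  so sig = ⟨2 | 1⟩
  {2,6}:  v_{2} + v_{6} = v_{3} + v_{4}  so sig = ⟨2 | 1 1⟩
  {0,5}:  v_{0} + v_{5} = v_{1} + v_{4} + v_{7}  so sig = ⟨2 | 1 1 1⟩
  {0,2}:  v_{0} + v_{2} = v_{1} + 2·v_{4} + v_{7}  so sig = ⟨2 | 1 1 2⟩
  {1,4,6,7}:  v_{1} + v_{4} + v_{6} + v_{7} = 0  so sig = ⟨4 | 0⟩
  {1,3,4,7}:  v_{1} + v_{3} + v_{4} + v_{7} = v_{5}  so sig = ⟨4 | 1⟩
  {1,2,3,7}:  v_{1} + v_{2} + v_{3} + v_{7} = 2·v_{5}  so sig = ⟨4 | 2⟩

Sorted signature multiset PRS(X):
{ ⟨2 | 0⟩,  ⟨2 | 1⟩ ×2,  ⟨2 | 1 1⟩,  ⟨2 | 1 1 1⟩,  ⟨2 | 1 1 2⟩,  ⟨4 | 0⟩,  ⟨4 | 1⟩,  ⟨4 | 2⟩ }


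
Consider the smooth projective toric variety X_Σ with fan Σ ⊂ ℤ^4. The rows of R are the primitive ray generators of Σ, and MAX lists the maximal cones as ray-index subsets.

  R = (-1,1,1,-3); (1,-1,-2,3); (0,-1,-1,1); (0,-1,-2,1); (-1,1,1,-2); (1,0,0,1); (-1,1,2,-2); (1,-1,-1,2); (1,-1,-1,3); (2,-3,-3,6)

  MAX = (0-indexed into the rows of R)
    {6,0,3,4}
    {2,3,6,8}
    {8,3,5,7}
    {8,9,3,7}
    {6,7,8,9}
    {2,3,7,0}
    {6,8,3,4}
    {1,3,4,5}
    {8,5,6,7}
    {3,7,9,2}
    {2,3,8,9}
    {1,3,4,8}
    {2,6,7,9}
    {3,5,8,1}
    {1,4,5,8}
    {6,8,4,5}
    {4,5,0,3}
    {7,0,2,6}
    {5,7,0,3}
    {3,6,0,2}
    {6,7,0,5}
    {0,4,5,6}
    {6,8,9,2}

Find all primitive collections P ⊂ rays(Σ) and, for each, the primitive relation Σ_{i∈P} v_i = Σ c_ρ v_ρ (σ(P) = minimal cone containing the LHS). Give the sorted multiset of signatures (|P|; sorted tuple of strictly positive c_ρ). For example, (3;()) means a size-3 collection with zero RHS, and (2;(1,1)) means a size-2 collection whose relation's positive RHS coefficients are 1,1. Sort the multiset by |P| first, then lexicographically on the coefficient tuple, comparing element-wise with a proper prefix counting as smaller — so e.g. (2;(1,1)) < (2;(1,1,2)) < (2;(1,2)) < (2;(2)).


Δ(Σ) — 10 vertices, 17 min non-faces:

  P = {0,8}:  v_{0} + v_{8} = 0 — sig = (2;())
  P = {4,7}:  v_{4} + v_{7} = 0 — sig = (2;())
  P = {2,5}:  v_{2} + v_{5} = v_{7} — sig = (2;(1))
  P = {0,9}:  v_{0} + v_{9} = v_{2} + v_{7} — sig = (2;(1,1))
  P = {1,2}:  v_{1} + v_{2} = v_{3} + v_{8} — sig = (2;(1,1))
  P = {1,6}:  v_{1} + v_{6} = v_{4} + v_{8} — sig = (2;(1,1))
  P = {2,4}:  v_{2} + v_{4} = v_{3} + v_{6} — sig = (2;(1,1))
  P = {4,9}:  v_{4} + v_{9} = v_{2} + v_{8} — sig = (2;(1,1))
  P = {0,1}:  v_{0} + v_{1} = v_{3} + v_{4} + v_{5} — sig = (2;(1,1,1))
  P = {1,7}:  v_{1} + v_{7} = v_{3} + v_{5} + v_{8} — sig = (2;(1,1,1))
  P = {1,9}:  v_{1} + v_{9} = v_{3} + v_{7} + 2·v_{8} — sig = (2;(1,1,2))
  P = {5,9}:  v_{5} + v_{9} = 2·v_{7} + v_{8} — sig = (2;(1,2))
  P = {3,5,6}:  v_{3} + v_{5} + v_{6} = 0 — sig = (3;())
  P = {2,7,8}:  v_{2} + v_{7} + v_{8} = v_{9} — sig = (3;(1))
  P = {3,6,7}:  v_{3} + v_{6} + v_{7} = v_{2} — sig = (3;(1))
  P = {3,6,9}:  v_{3} + v_{6} + v_{9} = 2·v_{2} + v_{8} — sig = (3;(1,2))
  P = {3,4,5,8}:  v_{3} + v_{4} + v_{5} + v_{8} = v_{1} — sig = (4;(1))

so the primitive-relation signature multiset is
{ (2;()) ×2,  (2;(1)),  (2;(1,1)) ×5,  (2;(1,1,1)) ×2,  (2;(1,1,2)),  (2;(1,2)),  (3;()),  (3;(1)) ×2,  (3;(1,2)),  (4;(1)) }


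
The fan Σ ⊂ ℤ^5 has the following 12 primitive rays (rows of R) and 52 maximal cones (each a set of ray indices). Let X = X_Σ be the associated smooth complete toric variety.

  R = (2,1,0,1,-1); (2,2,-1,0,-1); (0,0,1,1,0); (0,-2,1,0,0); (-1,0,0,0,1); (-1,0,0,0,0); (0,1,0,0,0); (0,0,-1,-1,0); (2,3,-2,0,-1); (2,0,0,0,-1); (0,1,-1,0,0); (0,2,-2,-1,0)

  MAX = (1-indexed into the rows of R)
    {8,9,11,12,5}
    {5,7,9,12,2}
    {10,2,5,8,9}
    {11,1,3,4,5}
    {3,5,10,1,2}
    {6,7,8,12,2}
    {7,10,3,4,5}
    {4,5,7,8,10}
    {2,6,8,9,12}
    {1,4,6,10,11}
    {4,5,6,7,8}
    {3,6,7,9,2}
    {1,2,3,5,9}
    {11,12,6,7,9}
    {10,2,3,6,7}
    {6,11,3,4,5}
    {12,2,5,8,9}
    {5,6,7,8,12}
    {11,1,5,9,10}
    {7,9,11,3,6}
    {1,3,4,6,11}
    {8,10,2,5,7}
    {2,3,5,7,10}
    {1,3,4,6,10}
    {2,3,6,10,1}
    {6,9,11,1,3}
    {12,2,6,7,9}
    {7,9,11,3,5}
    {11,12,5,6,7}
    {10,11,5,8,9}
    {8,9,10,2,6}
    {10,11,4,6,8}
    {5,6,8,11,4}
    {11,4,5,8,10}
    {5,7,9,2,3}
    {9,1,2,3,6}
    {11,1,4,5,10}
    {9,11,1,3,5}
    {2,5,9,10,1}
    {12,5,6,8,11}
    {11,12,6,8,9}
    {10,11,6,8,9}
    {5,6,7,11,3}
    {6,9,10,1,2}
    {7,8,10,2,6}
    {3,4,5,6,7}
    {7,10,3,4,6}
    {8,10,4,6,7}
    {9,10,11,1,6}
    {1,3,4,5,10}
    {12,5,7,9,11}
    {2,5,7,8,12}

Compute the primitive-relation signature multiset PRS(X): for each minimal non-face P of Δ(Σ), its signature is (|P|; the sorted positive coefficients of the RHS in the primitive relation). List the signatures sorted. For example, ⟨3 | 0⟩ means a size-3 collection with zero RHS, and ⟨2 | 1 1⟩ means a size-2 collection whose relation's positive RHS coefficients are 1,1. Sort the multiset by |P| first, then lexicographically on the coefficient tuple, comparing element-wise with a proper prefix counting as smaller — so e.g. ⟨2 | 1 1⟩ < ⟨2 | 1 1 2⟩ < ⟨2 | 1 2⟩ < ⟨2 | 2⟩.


Primitive collections (21):

  P={3,8}:  v_{3} + v_{8} = 0  →  sig = ⟨2 | 0⟩
  P={1,12}:  v_{1} + v_{12} = v_{9}  →  sig = ⟨2 | 1⟩
  P={2,4}:  v_{2} + v_{4} = v_{10}  →  sig = ⟨2 | 1⟩
  P={2,11}:  v_{2} + v_{11} = v_{9}  →  sig = ⟨2 | 1⟩
  P={4,12}:  v_{4} + v_{12} = v_{8}  →  sig = ⟨2 | 1⟩
  P={1,7}:  v_{1} + v_{7} = v_{2} + v_{3}  →  sig = ⟨2 | 1 1⟩
  P={1,8}:  v_{1} + v_{8} = v_{10} + v_{11}  →  sig = ⟨2 | 1 1⟩
  P={3,12}:  v_{3} + v_{12} = v_{7} + v_{11}  →  sig = ⟨2 | 1 1⟩
  P={4,9}:  v_{4} + v_{9} = v_{10} + v_{11}  →  sig = ⟨2 | 1 1⟩
  P={10,12}:  v_{10} + v_{12} = v_{2} + v_{8}  →  sig = ⟨2 | 1 1⟩
  P={4,7,11}:  v_{4} + v_{7} + v_{11} = 0  →  sig = ⟨3 | 0⟩
  P={5,6,10}:  v_{5} + v_{6} + v_{10} = 0  →  sig = ⟨3 | 0⟩
  P={3,10,11}:  v_{3} + v_{10} + v_{11} = v_{1}  →  sig = ⟨3 | 1⟩
  P={7,8,11}:  v_{7} + v_{8} + v_{11} = v_{12}  →  sig = ⟨3 | 1⟩
  P={7,10,11}:  v_{7} + v_{10} + v_{11} = v_{2}  →  sig = ⟨3 | 1⟩
  P={1,5,6}:  v_{1} + v_{5} + v_{6} = v_{3} + v_{11}  →  sig = ⟨3 | 1 1⟩
  P={2,5,6}:  v_{2} + v_{5} + v_{6} = v_{7} + v_{11}  →  sig = ⟨3 | 1 1⟩
  P={3,9,10}:  v_{3} + v_{9} + v_{10} = v_{1} + v_{2}  →  sig = ⟨3 | 1 1⟩
  P={7,8,9}:  v_{7} + v_{8} + v_{9} = v_{2} + v_{12}  →  sig = ⟨3 | 1 1⟩
  P={5,6,9}:  v_{5} + v_{6} + v_{9} = v_{7} + 2·v_{11}  →  sig = ⟨3 | 1 2⟩
  P={7,9,10}:  v_{7} + v_{9} + v_{10} = 2·v_{2}  →  sig = ⟨3 | 2⟩

Sorted signature multiset PRS(X):
    ⟨2 | 0⟩
    ⟨2 | 1⟩
    ⟨2 | 1⟩
    ⟨2 | 1⟩
    ⟨2 | 1⟩
    ⟨2 | 1 1⟩
    ⟨2 | 1 1⟩
    ⟨2 | 1 1⟩
    ⟨2 | 1 1⟩
    ⟨2 | 1 1⟩
    ⟨3 | 0⟩
    ⟨3 | 0⟩
    ⟨3 | 1⟩
    ⟨3 | 1⟩
    ⟨3 | 1⟩
    ⟨3 | 1 1⟩
    ⟨3 | 1 1⟩
    ⟨3 | 1 1⟩
    ⟨3 | 1 1⟩
    ⟨3 | 1 2⟩
    ⟨3 | 2⟩


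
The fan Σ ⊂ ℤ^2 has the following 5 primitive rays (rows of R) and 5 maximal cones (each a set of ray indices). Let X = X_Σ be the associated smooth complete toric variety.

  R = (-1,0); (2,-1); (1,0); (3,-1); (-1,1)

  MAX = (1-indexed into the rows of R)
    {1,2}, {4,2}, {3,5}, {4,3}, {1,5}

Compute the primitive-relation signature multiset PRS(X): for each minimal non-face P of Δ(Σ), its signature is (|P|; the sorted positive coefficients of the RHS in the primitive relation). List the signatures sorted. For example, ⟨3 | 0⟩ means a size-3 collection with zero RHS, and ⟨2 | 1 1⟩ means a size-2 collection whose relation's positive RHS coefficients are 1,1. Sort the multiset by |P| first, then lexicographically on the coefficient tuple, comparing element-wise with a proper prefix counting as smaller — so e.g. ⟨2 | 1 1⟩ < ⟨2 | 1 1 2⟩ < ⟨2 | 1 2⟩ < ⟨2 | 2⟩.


Σ has 5 primitive collections:

  • {1,3}:  v_{1} + v_{3} = 0  →  sig = ⟨2 | 0⟩
  • {1,4}:  v_{1} + v_{4} = v_{2}  →  sig = ⟨2 | 1⟩
  • {2,3}:  v_{2} + v_{3} = v_{4}  →  sig = ⟨2 | 1⟩
  • {2,5}:  v_{2} + v_{5} = v_{3}  →  sig = ⟨2 | 1⟩
  • {4,5}:  v_{4} + v_{5} = 2·v_{3}  →  sig = ⟨2 | 2⟩

Hence PRS(X_Σ) =
    |P|=2: 5 collections, coeffs (), (1), (1), (1), (2)


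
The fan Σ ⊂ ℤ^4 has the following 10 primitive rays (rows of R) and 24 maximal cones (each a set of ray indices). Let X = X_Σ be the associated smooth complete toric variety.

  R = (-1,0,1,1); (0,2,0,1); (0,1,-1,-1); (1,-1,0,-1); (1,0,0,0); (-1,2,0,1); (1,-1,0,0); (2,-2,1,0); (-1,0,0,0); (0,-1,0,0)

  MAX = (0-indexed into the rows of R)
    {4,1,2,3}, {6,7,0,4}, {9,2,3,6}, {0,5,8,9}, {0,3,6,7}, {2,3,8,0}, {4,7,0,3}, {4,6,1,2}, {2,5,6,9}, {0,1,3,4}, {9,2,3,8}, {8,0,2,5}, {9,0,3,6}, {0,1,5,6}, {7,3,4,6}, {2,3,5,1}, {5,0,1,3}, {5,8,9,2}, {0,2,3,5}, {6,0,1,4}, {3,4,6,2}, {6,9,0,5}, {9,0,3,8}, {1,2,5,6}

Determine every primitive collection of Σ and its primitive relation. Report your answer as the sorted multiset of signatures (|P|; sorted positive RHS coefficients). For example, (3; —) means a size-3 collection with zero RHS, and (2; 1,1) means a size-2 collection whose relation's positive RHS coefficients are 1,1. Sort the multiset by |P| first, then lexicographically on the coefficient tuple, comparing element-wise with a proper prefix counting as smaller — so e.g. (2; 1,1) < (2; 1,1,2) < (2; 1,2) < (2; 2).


Primitive collections (20):

  • {4,8}:  v_{4} + v_{8} = 0  so sig = (2; —)
  • {1,8}:  v_{1} + v_{8} = v_{5}  so sig = (2; 1)
  • {4,5}:  v_{4} + v_{5} = v_{1}  so sig = (2; 1)
  • {4,9}:  v_{4} + v_{9} = v_{6}  so sig = (2; 1)
  • {6,8}:  v_{6} + v_{8} = v_{9}  so sig = (2; 1)
  • {1,9}:  v_{1} + v_{9} = v_{5} + v_{6}  so sig = (2; 1,1)
  • {2,7}:  v_{2} + v_{7} = v_{3} + v_{4}  so sig = (2; 1,1)
  • {7,8}:  v_{7} + v_{8} = v_{0} + v_{3} + v_{6}  so sig = (2; 1,1,1)
  • {7,9}:  v_{7} + v_{9} = v_{0} + v_{3} + 2·v_{6}  so sig = (2; 1,1,2)
  • {5,7}:  v_{5} + v_{7} = v_{0} + 2·v_{4}  so sig = (2; 1,2)
  • {1,7}:  v_{1} + v_{7} = v_{0} + 3·v_{4}  so sig = (2; 1,3)
  • {0,2,6}:  v_{0} + v_{2} + v_{6} = 0  so sig = (3; —)
  • {3,5,9}:  v_{3} + v_{5} + v_{9} = 0  so sig = (3; —)
  • {0,2,9}:  v_{0} + v_{2} + v_{9} = v_{8}  so sig = (3; 1)
  • {3,5,6}:  v_{3} + v_{5} + v_{6} = v_{4}  so sig = (3; 1)
  • {0,2,4}:  v_{0} + v_{2} + v_{4} = v_{3} + v_{5}  so sig = (3; 1,1)
  • {3,5,8}:  v_{3} + v_{5} + v_{8} = v_{0} + v_{2}  so sig = (3; 1,1)
  • {0,1,2}:  v_{0} + v_{1} + v_{2} = v_{3} + 2·v_{5}  so sig = (3; 1,2)
  • {1,3,6}:  v_{1} + v_{3} + v_{6} = 2·v_{4}  so sig = (3; 2)
  • {0,3,4,6}:  v_{0} + v_{3} + v_{4} + v_{6} = v_{7}  so sig = (4; 1)

so the primitive-relation signature multiset is
[(2; —), (2; 1), (2; 1), (2; 1), (2; 1), (2; 1,1), (2; 1,1), (2; 1,1,1), (2; 1,1,2), (2; 1,2), (2; 1,3), (3; —), (3; —), (3; 1), (3; 1), (3; 1,1), (3; 1,1), (3; 1,2), (3; 2), (4; 1)]


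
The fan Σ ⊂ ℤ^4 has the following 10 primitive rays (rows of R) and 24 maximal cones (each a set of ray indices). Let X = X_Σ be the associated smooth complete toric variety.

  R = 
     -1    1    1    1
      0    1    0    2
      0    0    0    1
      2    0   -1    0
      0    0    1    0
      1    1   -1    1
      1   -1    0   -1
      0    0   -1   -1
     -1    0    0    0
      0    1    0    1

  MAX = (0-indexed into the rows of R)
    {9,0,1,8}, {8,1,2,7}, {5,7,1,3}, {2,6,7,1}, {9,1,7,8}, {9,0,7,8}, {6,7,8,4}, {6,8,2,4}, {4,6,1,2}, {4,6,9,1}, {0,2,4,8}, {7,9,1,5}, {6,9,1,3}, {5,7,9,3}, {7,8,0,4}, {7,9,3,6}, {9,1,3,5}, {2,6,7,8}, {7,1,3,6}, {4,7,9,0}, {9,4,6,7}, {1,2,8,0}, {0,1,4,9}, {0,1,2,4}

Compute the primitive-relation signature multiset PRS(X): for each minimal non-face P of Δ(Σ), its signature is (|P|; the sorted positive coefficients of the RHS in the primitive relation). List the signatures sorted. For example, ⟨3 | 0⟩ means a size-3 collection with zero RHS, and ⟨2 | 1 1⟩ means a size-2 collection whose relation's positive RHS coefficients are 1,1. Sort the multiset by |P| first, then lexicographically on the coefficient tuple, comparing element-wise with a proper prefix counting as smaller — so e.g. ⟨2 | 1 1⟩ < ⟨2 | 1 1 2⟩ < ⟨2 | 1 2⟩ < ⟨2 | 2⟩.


Σ has 21 primitive collections:

  P = {0,6}:  v_{0} + v_{6} = v_{4}  so sig = ⟨2 | 1⟩
  P = {2,9}:  v_{2} + v_{9} = v_{1}  so sig = ⟨2 | 1⟩
  P = {5,6}:  v_{5} + v_{6} = v_{3}  so sig = ⟨2 | 1⟩
  P = {5,8}:  v_{5} + v_{8} = v_{1} + v_{7}  so sig = ⟨2 | 1 1⟩
  P = {3,8}:  v_{3} + v_{8} = v_{1} + v_{6} + v_{7}  so sig = ⟨2 | 1 1 1⟩
  P = {2,5}:  v_{2} + v_{5} = 2·v_{1} + v_{6} + v_{7}  so sig = ⟨2 | 1 1 2⟩
  P = {0,3}:  v_{0} + v_{3} = v_{6} + 2·v_{9}  so sig = ⟨2 | 1 2⟩
  P = {4,5}:  v_{4} + v_{5} = v_{6} + 2·v_{9}  so sig = ⟨2 | 1 2⟩
  P = {2,3}:  v_{2} + v_{3} = 2·v_{1} + 2·v_{6} + v_{7}  so sig = ⟨2 | 1 2 2⟩
  P = {0,5}:  v_{0} + v_{5} = 2·v_{9}  so sig = ⟨2 | 2⟩
  P = {3,4}:  v_{3} + v_{4} = 2·v_{6} + 2·v_{9}  so sig = ⟨2 | 2 2⟩
  P = {2,4,7}:  v_{2} + v_{4} + v_{7} = 0  so sig = ⟨3 | 0⟩
  P = {6,8,9}:  v_{6} + v_{8} + v_{9} = 0  so sig = ⟨3 | 0⟩
  P = {1,4,7}:  v_{1} + v_{4} + v_{7} = v_{9}  so sig = ⟨3 | 1⟩
  P = {1,6,8}:  v_{1} + v_{6} + v_{8} = v_{2}  so sig = ⟨3 | 1⟩
  P = {4,8,9}:  v_{4} + v_{8} + v_{9} = v_{0}  so sig = ⟨3 | 1⟩
  P = {0,2,7}:  v_{0} + v_{2} + v_{7} = v_{8} + v_{9}  so sig = ⟨3 | 1 1⟩
  P = {1,4,8}:  v_{1} + v_{4} + v_{8} = v_{0} + v_{2}  so sig = ⟨3 | 1 1⟩
  P = {0,1,7}:  v_{0} + v_{1} + v_{7} = v_{8} + 2·v_{9}  so sig = ⟨3 | 1 2⟩
  P = {1,6,7,9}:  v_{1} + v_{6} + v_{7} + v_{9} = v_{5}  so sig = ⟨4 | 1⟩
  P = {1,3,7,9}:  v_{1} + v_{3} + v_{7} + v_{9} = 2·v_{5}  so sig = ⟨4 | 2⟩

so the primitive-relation signature multiset is
    ⟨2 | 1⟩
    ⟨2 | 1⟩
    ⟨2 | 1⟩
    ⟨2 | 1 1⟩
    ⟨2 | 1 1 1⟩
    ⟨2 | 1 1 2⟩
    ⟨2 | 1 2⟩
    ⟨2 | 1 2⟩
    ⟨2 | 1 2 2⟩
    ⟨2 | 2⟩
    ⟨2 | 2 2⟩
    ⟨3 | 0⟩
    ⟨3 | 0⟩
    ⟨3 | 1⟩
    ⟨3 | 1⟩
    ⟨3 | 1⟩
    ⟨3 | 1 1⟩
    ⟨3 | 1 1⟩
    ⟨3 | 1 2⟩
    ⟨4 | 1⟩
    ⟨4 | 2⟩


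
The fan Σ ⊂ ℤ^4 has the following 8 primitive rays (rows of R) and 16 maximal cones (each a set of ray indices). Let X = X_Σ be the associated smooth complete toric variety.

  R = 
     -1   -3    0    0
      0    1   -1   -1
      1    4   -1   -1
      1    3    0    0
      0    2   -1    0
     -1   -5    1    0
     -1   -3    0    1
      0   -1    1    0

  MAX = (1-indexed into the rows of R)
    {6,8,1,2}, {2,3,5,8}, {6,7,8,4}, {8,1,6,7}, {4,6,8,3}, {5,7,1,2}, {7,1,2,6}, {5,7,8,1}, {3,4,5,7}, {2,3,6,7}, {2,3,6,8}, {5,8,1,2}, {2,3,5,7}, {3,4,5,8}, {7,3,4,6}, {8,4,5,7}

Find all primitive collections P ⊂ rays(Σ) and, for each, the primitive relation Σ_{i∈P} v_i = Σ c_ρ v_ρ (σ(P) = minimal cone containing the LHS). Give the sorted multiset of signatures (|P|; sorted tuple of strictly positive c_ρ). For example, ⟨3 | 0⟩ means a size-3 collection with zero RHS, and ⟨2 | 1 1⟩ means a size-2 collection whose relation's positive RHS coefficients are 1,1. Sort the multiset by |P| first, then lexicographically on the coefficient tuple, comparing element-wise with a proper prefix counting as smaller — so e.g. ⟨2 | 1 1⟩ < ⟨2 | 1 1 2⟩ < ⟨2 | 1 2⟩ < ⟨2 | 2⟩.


|primitive collections| = 6. Relations:

  • {1,4}:  v_{1} + v_{4} = 0  so sig = ⟨2 | 0⟩
  • {1,3}:  v_{1} + v_{3} = v_{2}  so sig = ⟨2 | 1⟩
  • {2,4}:  v_{2} + v_{4} = v_{3}  so sig = ⟨2 | 1⟩
  • {5,6}:  v_{5} + v_{6} = v_{1}  so sig = ⟨2 | 1⟩
  • {3,7,8}:  v_{3} + v_{7} + v_{8} = 0  so sig = ⟨3 | 0⟩
  • {2,7,8}:  v_{2} + v_{7} + v_{8} = v_{1}  so sig = ⟨3 | 1⟩

Hence PRS(X_Σ) =
    |P|=2: 4 collections, coeffs (), (1), (1), (1)
    |P|=3: 2 collections, coeffs (), (1)


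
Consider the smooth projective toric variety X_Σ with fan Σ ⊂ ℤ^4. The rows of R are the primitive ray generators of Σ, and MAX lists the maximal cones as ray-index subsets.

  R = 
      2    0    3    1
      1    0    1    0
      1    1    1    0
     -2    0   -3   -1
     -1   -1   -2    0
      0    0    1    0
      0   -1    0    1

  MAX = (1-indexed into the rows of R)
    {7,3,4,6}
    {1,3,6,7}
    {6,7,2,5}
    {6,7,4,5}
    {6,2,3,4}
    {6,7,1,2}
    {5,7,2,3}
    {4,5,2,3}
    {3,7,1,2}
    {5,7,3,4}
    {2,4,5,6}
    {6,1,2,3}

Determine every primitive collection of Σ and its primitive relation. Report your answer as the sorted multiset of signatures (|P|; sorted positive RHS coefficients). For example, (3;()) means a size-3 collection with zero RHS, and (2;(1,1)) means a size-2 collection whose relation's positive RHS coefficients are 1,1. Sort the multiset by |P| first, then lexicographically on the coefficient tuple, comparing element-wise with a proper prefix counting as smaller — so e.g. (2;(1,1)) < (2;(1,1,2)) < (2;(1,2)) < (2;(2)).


The 5 primitive collections of Σ (r=7, n=4):

  • {1,4}:  v_{1} + v_{4} = 0  so sig = (2;())
  • {1,5}:  v_{1} + v_{5} = v_{2} + v_{7}  so sig = (2;(1,1))
  • {3,5,6}:  v_{3} + v_{5} + v_{6} = 0  so sig = (3;())
  • {2,4,7}:  v_{2} + v_{4} + v_{7} = v_{5}  so sig = (3;(1))
  • {2,3,6,7}:  v_{2} + v_{3} + v_{6} + v_{7} = v_{1}  so sig = (4;(1))

so the primitive-relation signature multiset is
[(2;()), (2;(1,1)), (3;()), (3;(1)), (4;(1))]
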